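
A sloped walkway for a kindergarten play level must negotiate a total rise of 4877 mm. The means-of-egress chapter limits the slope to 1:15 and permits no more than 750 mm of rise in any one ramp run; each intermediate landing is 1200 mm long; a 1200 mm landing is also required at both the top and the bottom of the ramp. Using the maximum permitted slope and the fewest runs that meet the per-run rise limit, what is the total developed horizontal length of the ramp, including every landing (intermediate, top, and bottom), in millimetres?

⌈4877/750⌉ = 7 ramp runs. That means 6 intermediate landings.
Ramp run (horizontal) at 1:15: 4877 × 15 = 73155 mm.
Intermediate landings: 6 × 1200 = 7200 mm.
Top and bottom landings: 2 × 1200 = 2400 mm.
Total = 73155 + 7200 + 2400 = 82755 mm.

82755 mm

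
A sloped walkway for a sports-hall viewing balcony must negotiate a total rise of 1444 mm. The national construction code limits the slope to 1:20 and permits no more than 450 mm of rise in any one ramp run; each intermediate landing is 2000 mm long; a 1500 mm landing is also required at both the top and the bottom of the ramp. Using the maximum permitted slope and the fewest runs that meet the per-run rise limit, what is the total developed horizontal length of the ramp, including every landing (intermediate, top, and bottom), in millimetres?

1444 / 450 = 3.21, so 4 ramp runs are needed. That means 3 intermediate landings.
Ramp run (horizontal) at 1:20: 1444 × 20 = 28880 mm.
Intermediate landings: 3 × 2000 = 6000 mm.
Top and bottom landings: 2 × 1500 = 3000 mm.
Total = 28880 + 6000 + 3000 = 37880 mm.

37880 mm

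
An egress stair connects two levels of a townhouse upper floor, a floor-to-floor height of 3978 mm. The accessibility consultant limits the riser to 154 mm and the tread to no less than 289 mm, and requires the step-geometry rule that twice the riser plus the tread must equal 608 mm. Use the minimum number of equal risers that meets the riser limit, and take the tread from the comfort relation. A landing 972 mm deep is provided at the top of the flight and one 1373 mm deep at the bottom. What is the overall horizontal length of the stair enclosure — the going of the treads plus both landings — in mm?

9895 mm

⌈3978/154⌉ = 26 risers.
Each riser is 3978/26 = 153 mm (≤ 154 mm).
Tread T = 608 − 2 × 153 = 302 mm (≥ 289 mm).
26 risers give 25 treads; going = 25 × 302 = 7550 mm.
Add landings: 7550 + 972 + 1373 = 9895 mm.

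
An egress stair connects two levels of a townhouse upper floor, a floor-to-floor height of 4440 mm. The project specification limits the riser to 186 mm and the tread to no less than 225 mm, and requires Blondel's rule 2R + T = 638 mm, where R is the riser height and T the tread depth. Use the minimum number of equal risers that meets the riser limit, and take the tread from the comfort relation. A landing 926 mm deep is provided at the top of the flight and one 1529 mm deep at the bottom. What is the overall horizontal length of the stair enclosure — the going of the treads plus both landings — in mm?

8619 mm

At most 186 each: 4440/186 = 23.87, giving 24 risers.
Each riser is 4440/24 = 185 mm (≤ 186 mm).
Tread T = 638 − 2 × 185 = 268 mm (≥ 225 mm).
Treads = 24 − 1 = 23; going = 23 × 268 = 6164 mm.
Add landings: 6164 + 926 + 1529 = 8619 mm.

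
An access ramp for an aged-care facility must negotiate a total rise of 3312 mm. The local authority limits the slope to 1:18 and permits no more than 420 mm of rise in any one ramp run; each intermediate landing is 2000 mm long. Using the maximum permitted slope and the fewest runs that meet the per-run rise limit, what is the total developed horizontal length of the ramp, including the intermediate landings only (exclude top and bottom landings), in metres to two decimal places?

3312 / 420 = 7.89, so 8 ramp runs are needed. That means 7 intermediate landings.
Ramp run (horizontal) at 1:18: 3312 × 18 = 59616 mm.
7 intermediate landings contribute 7 × 2000 = 14000 mm.
Developed length = 59616 + 14000 = 73616 mm.
= 73.62 m.

73.62 m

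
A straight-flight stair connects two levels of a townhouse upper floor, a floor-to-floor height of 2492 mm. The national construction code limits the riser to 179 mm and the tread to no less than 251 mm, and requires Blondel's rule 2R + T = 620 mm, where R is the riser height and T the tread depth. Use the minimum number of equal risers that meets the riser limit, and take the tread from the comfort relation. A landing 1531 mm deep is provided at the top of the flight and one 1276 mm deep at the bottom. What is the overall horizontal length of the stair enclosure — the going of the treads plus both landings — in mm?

2492 / 179 = 13.922 → round up to 14 risers.
R = 2492 ÷ 14 = 178 mm.
T = 620 − 2·178 = 264 mm, which satisfies the 251 mm minimum.
Going = (14 − 1) × 264 = 3432 mm.
Add landings: 3432 + 1531 + 1276 = 6239 mm.

6239 mm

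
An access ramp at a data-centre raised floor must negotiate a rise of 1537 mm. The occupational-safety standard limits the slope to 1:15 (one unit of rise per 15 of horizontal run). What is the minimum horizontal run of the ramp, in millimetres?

23055 mm

Run = rise × 15 = 1537 × 15 = 23055 mm.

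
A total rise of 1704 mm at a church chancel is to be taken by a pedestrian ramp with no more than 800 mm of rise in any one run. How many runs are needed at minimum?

3 runs

At most 800 each: 1704/800 = 2.13, giving 3 ramp runs.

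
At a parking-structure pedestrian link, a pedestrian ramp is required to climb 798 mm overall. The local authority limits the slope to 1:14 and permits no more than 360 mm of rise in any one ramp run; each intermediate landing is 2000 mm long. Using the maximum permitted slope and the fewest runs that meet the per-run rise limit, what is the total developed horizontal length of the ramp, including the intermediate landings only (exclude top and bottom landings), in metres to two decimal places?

15.17 m

⌈798/360⌉ = 3 ramp runs. That means 2 intermediate landings.
Ramp run (horizontal) at 1:14: 798 × 14 = 11172 mm.
2 intermediate landings contribute 2 × 2000 = 4000 mm.
Total developed length = 11172 + 4000 = 15172 mm.
= 15.17 m.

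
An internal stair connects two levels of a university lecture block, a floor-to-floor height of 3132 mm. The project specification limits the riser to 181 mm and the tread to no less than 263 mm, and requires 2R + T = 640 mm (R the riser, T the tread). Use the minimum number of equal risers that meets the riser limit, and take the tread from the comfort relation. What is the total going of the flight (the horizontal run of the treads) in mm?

4964 mm

At most 181 each: 3132/181 = 17.30, giving 18 risers.
Each riser is 3132/18 = 174 mm (≤ 181 mm).
From 2R + T = 640: T = 640 − 348 = 292 mm.
Going = (18 − 1) × 292 = 4964 mm.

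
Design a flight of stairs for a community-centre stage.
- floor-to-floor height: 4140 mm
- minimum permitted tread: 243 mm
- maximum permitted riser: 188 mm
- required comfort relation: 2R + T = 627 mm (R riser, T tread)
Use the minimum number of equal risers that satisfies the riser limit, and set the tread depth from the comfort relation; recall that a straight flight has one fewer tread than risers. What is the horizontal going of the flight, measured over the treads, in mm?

5874 mm

⌈4140/188⌉ = 23 risers.
R = 4140 ÷ 23 = 180 mm.
From 2R + T = 627: T = 627 − 360 = 267 mm.
23 risers give 22 treads; going = 22 × 267 = 5874 mm.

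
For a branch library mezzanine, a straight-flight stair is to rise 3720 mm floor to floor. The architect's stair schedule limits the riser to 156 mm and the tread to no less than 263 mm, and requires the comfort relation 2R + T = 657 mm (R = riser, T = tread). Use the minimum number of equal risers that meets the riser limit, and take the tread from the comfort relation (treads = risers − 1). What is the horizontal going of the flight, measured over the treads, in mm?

3720 / 156 = 23.85, so 24 risers are needed.
Riser R = 3720 / 24 = 155 mm, within the 156 mm limit.
From 2R + T = 657: T = 657 − 310 = 347 mm.
24 risers give 23 treads; going = 23 × 347 = 7981 mm.

7981 mm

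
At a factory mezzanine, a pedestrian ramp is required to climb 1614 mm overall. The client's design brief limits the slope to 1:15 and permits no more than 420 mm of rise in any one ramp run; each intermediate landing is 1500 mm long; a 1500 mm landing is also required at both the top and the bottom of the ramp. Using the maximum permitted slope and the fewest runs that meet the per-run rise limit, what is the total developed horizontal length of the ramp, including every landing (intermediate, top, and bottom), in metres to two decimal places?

31.71 m

1614 / 420 = 3.843 → round up to 4 ramp runs. That means 3 intermediate landings.
Ramp run (horizontal) at 1:15: 1614 × 15 = 24210 mm.
3 intermediate landings contribute 3 × 1500 = 4500 mm.
Top and bottom landings: 2 × 1500 = 3000 mm.
Total = 24210 + 4500 + 3000 = 31710 mm.
= 31.71 m.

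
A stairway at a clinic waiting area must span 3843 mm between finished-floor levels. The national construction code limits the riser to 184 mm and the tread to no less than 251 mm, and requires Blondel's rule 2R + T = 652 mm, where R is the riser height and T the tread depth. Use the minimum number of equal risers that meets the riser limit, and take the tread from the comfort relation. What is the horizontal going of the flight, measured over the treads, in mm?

5720 mm

⌈3843/184⌉ = 21 risers.
Each riser is 3843/21 = 183 mm (≤ 184 mm).
Tread T = 652 − 2 × 183 = 286 mm (≥ 251 mm).
21 risers give 20 treads; going = 20 × 286 = 5720 mm.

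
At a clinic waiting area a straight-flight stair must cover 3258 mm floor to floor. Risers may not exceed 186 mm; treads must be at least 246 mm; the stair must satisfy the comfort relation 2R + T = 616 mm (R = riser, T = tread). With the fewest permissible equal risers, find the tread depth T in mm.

254 mm

3258 / 186 = 17.516 → round up to 18 risers.
R = 3258 ÷ 18 = 181 mm.
From 2R + T = 616: T = 616 − 362 = 254 mm.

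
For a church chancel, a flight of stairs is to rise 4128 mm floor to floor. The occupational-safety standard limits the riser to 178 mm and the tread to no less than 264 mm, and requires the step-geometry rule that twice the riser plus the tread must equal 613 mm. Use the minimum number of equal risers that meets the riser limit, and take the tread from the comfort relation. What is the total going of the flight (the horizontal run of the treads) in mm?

6187 mm

4128 / 178 = 23.191 → round up to 24 risers.
Riser R = 4128 / 24 = 172 mm, within the 178 mm limit.
From 2R + T = 613: T = 613 − 344 = 269 mm.
Going = (24 − 1) × 269 = 6187 mm.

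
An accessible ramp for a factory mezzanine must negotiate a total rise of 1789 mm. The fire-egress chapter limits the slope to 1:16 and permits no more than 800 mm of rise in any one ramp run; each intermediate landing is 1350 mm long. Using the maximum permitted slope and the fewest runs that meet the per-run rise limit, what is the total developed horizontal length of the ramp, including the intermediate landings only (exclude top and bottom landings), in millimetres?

31324 mm

⌈1789/800⌉ = 3 ramp runs. That means 2 intermediate landings.
Horizontal run for 1789 mm of rise at 1:16 is 1789 × 16 = 28624 mm.
2 intermediate landings contribute 2 × 1350 = 2700 mm.
Total developed length = 28624 + 2700 = 31324 mm.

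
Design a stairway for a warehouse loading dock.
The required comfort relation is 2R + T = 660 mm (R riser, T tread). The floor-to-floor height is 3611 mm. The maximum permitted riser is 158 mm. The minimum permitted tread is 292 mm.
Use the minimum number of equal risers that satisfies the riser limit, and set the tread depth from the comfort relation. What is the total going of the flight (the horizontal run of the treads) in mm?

At most 158 each: 3611/158 = 22.85, giving 23 risers.
R = 3611 ÷ 23 = 157 mm.
T = 660 − 2·157 = 346 mm, which satisfies the 292 mm minimum.
23 risers give 22 treads; going = 22 × 346 = 7612 mm.

7612 mm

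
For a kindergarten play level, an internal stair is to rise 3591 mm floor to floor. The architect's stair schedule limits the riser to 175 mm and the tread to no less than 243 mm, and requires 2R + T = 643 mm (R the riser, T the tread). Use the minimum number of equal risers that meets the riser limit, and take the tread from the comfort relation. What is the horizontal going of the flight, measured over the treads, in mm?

6020 mm

3591 / 175 = 20.520 → round up to 21 risers.
Each riser is 3591/21 = 171 mm (≤ 175 mm).
Tread T = 643 − 2 × 171 = 301 mm (≥ 243 mm).
21 risers give 20 treads; going = 20 × 301 = 6020 mm.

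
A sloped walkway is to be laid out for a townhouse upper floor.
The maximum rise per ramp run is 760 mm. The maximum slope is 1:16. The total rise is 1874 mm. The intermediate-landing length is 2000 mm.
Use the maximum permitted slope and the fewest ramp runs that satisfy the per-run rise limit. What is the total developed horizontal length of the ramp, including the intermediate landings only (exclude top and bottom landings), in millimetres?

33984 mm

At most 760 each: 1874/760 = 2.47, giving 3 ramp runs. That means 2 intermediate landings.
Ramp run (horizontal) at 1:16: 1874 × 16 = 29984 mm.
2 intermediate landings contribute 2 × 2000 = 4000 mm.
Developed length = 29984 + 4000 = 33984 mm.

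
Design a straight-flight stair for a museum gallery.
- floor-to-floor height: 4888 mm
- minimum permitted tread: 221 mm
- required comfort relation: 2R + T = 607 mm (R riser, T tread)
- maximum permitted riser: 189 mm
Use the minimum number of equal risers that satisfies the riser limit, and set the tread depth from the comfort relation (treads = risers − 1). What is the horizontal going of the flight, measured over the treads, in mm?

5775 mm

4888 / 189 = 25.86, so 26 risers are needed.
Each riser is 4888/26 = 188 mm (≤ 189 mm).
T = 607 − 2·188 = 231 mm, which satisfies the 221 mm minimum.
26 risers give 25 treads; going = 25 × 231 = 5775 mm.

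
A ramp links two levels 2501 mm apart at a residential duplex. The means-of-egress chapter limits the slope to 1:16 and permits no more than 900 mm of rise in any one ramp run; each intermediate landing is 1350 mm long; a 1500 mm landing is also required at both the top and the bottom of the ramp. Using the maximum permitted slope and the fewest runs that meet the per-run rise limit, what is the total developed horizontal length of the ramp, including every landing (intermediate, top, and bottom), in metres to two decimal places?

2501 / 900 = 2.78, so 3 ramp runs are needed. That means 2 intermediate landings.
Horizontal run for 2501 mm of rise at 1:16 is 2501 × 16 = 40016 mm.
2 intermediate landings contribute 2 × 1350 = 2700 mm.
Top and bottom landings: 2 × 1500 = 3000 mm.
Total = 40016 + 2700 + 3000 = 45716 mm.
= 45.72 m.

45.72 m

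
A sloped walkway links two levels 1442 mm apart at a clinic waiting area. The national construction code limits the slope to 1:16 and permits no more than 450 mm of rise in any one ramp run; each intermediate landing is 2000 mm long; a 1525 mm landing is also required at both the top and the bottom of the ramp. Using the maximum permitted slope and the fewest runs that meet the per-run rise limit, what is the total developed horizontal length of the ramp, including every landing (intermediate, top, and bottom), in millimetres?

32122 mm

⌈1442/450⌉ = 4 ramp runs. That means 3 intermediate landings.
Horizontal run for 1442 mm of rise at 1:16 is 1442 × 16 = 23072 mm.
3 intermediate landings contribute 3 × 2000 = 6000 mm.
Top and bottom landings: 2 × 1525 = 3050 mm.
Total = 23072 + 6000 + 3050 = 32122 mm.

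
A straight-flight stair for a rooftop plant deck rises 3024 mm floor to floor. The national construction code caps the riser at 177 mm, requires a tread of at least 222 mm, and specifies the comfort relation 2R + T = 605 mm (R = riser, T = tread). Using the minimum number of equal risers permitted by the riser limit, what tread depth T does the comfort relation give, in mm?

269 mm

⌈3024/177⌉ = 18 risers.
Riser R = 3024 / 18 = 168 mm, within the 177 mm limit.
From 2R + T = 605: T = 605 − 336 = 269 mm.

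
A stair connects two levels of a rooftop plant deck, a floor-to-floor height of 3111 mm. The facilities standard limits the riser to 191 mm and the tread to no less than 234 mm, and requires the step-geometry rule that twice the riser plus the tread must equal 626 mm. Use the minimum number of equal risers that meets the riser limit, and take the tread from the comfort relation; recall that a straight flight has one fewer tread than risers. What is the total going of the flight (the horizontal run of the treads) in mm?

⌈3111/191⌉ = 17 risers.
Riser R = 3111 / 17 = 183 mm, within the 191 mm limit.
T = 626 − 2·183 = 260 mm, which satisfies the 234 mm minimum.
17 risers give 16 treads; going = 16 × 260 = 4160 mm.

4160 mm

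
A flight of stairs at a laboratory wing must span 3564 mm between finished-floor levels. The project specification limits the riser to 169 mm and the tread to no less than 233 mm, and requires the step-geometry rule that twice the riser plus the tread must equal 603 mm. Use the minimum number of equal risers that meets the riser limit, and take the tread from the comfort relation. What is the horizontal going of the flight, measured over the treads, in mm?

5859 mm

⌈3564/169⌉ = 22 risers.
R = 3564 ÷ 22 = 162 mm.
From 2R + T = 603: T = 603 − 324 = 279 mm.
22 risers give 21 treads; going = 21 × 279 = 5859 mm.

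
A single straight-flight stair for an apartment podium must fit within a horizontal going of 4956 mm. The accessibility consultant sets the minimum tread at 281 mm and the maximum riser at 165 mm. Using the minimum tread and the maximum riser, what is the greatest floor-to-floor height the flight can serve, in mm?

4956 / 281 = 17.64, so 17 treads fit.
Risers = treads + 1 = 18.
Maximum height = 18 × 165 = 2970 mm.

2970 mm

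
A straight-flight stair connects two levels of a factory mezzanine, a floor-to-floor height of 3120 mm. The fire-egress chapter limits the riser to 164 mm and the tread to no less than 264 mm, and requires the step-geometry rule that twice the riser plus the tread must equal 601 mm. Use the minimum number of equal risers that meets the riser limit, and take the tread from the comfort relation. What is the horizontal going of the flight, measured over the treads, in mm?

5491 mm

3120 / 164 = 19.024 → round up to 20 risers.
R = 3120 ÷ 20 = 156 mm.
From 2R + T = 601: T = 601 − 312 = 289 mm.
Treads = 20 − 1 = 19; going = 19 × 289 = 5491 mm.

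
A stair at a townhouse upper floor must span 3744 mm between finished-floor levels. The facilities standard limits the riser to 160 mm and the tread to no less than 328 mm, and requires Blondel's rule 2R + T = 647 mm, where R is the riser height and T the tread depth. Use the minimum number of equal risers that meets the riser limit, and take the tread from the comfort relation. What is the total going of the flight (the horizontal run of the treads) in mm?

7705 mm

3744 / 160 = 23.400 → round up to 24 risers.
Riser R = 3744 / 24 = 156 mm, within the 160 mm limit.
T = 647 − 2·156 = 335 mm, which satisfies the 328 mm minimum.
Treads = 24 − 1 = 23; going = 23 × 335 = 7705 mm.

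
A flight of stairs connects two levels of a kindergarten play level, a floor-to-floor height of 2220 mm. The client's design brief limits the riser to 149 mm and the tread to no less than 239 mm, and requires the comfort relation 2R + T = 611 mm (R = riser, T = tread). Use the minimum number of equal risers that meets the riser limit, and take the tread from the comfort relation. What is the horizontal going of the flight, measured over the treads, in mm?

4410 mm

2220 / 149 = 14.90, so 15 risers are needed.
Riser R = 2220 / 15 = 148 mm, within the 149 mm limit.
From 2R + T = 611: T = 611 − 296 = 315 mm.
15 risers give 14 treads; going = 14 × 315 = 4410 mm.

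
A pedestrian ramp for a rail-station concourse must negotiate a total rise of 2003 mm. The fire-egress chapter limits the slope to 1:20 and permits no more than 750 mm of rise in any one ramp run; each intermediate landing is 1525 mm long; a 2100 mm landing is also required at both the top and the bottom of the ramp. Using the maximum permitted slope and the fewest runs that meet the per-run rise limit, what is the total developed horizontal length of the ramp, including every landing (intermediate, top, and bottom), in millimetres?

47310 mm

At most 750 each: 2003/750 = 2.67, giving 3 ramp runs. That means 2 intermediate landings.
Ramp run (horizontal) at 1:20: 2003 × 20 = 40060 mm.
Intermediate landings: 2 × 1525 = 3050 mm.
Top and bottom landings: 2 × 2100 = 4200 mm.
Total = 40060 + 3050 + 4200 = 47310 mm.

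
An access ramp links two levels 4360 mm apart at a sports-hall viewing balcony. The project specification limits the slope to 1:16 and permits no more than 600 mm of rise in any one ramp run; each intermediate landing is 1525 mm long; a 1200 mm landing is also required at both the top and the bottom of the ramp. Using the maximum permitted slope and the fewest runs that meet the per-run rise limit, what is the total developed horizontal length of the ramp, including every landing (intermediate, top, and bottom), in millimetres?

4360 / 600 = 7.27, so 8 ramp runs are needed. That means 7 intermediate landings.
Horizontal run for 4360 mm of rise at 1:16 is 4360 × 16 = 69760 mm.
Intermediate landings: 7 × 1525 = 10675 mm.
Top and bottom landings: 2 × 1200 = 2400 mm.
Total = 69760 + 10675 + 2400 = 82835 mm.

82835 mm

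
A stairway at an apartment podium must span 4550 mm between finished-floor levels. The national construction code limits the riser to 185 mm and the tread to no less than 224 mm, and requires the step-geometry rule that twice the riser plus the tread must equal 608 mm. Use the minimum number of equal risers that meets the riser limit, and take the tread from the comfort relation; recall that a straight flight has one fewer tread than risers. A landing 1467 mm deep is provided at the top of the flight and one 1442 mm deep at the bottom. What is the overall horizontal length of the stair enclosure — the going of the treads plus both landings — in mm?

⌈4550/185⌉ = 25 risers.
Riser R = 4550 / 25 = 182 mm, within the 185 mm limit.
Tread T = 608 − 2 × 182 = 244 mm (≥ 224 mm).
25 risers give 24 treads; going = 24 × 244 = 5856 mm.
Add landings: 5856 + 1467 + 1442 = 8765 mm.

8765 mm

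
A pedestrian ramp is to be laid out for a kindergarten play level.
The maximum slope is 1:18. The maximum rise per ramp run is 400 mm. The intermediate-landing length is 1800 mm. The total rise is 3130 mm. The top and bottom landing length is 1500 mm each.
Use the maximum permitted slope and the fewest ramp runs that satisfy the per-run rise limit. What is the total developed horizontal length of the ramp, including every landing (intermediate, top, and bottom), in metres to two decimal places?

71.94 m

At most 400 each: 3130/400 = 7.83, giving 8 ramp runs. That means 7 intermediate landings.
Horizontal run for 3130 mm of rise at 1:18 is 3130 × 18 = 56340 mm.
7 intermediate landings contribute 7 × 1800 = 12600 mm.
Top and bottom landings: 2 × 1500 = 3000 mm.
Total = 56340 + 12600 + 3000 = 71940 mm.
= 71.94 m.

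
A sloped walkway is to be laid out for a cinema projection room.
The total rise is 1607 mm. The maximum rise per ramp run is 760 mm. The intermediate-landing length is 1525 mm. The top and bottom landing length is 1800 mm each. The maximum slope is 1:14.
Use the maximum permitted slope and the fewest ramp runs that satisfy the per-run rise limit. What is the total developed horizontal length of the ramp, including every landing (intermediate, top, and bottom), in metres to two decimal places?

29.15 m

⌈1607/760⌉ = 3 ramp runs. That means 2 intermediate landings.
Horizontal run for 1607 mm of rise at 1:14 is 1607 × 14 = 22498 mm.
Intermediate landings: 2 × 1525 = 3050 mm.
Top and bottom landings: 2 × 1800 = 3600 mm.
Total = 22498 + 3050 + 3600 = 29148 mm.
= 29.15 m.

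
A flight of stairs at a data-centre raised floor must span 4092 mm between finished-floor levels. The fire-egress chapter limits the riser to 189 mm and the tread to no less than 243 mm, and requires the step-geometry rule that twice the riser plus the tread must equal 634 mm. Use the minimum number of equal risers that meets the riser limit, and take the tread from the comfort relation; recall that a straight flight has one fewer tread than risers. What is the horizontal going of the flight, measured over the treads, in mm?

⌈4092/189⌉ = 22 risers.
Riser R = 4092 / 22 = 186 mm, within the 189 mm limit.
T = 634 − 2·186 = 262 mm, which satisfies the 243 mm minimum.
Treads = 22 − 1 = 21; going = 21 × 262 = 5502 mm.

5502 mm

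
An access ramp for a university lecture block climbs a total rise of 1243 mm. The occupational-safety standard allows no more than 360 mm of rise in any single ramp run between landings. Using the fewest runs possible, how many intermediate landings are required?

3 intermediate landings

At most 360 each: 1243/360 = 3.45, giving 4 ramp runs.
4 runs are separated by 3 intermediate landings.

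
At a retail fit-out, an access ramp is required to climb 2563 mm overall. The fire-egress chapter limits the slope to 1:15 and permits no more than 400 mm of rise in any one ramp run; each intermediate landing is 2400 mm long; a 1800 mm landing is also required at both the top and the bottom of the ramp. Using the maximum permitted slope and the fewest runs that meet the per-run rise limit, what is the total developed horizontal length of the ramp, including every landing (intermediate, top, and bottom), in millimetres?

2563 / 400 = 6.407 → round up to 7 ramp runs. That means 6 intermediate landings.
Horizontal run for 2563 mm of rise at 1:15 is 2563 × 15 = 38445 mm.
Intermediate landings: 6 × 2400 = 14400 mm.
Top and bottom landings: 2 × 1800 = 3600 mm.
Total = 38445 + 14400 + 3600 = 56445 mm.

56445 mm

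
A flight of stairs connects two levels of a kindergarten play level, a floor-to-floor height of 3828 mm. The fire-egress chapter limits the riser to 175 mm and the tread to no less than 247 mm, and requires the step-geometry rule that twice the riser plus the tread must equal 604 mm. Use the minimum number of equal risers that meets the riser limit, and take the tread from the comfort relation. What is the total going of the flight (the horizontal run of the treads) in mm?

5376 mm

3828 / 175 = 21.874 → round up to 22 risers.
Riser R = 3828 / 22 = 174 mm, within the 175 mm limit.
Tread T = 604 − 2 × 174 = 256 mm (≥ 247 mm).
22 risers give 21 treads; going = 21 × 256 = 5376 mm.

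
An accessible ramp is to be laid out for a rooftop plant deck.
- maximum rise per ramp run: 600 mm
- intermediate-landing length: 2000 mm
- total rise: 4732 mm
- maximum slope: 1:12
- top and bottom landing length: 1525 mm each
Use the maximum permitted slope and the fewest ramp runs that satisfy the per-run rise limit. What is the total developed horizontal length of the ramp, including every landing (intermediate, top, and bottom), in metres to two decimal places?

4732 / 600 = 7.887 → round up to 8 ramp runs. That means 7 intermediate landings.
Ramp run (horizontal) at 1:12: 4732 × 12 = 56784 mm.
Intermediate landings: 7 × 2000 = 14000 mm.
Top and bottom landings: 2 × 1525 = 3050 mm.
Total = 56784 + 14000 + 3050 = 73834 mm.
= 73.83 m.

73.83 m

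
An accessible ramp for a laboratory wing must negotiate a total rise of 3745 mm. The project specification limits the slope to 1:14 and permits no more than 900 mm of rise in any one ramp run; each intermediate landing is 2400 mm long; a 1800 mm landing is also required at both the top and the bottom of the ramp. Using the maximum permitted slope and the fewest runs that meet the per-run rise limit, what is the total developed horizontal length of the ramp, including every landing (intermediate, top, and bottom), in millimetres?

⌈3745/900⌉ = 5 ramp runs. That means 4 intermediate landings.
Ramp run (horizontal) at 1:14: 3745 × 14 = 52430 mm.
Intermediate landings: 4 × 2400 = 9600 mm.
Top and bottom landings: 2 × 1800 = 3600 mm.
Total = 52430 + 9600 + 3600 = 65630 mm.

65630 mm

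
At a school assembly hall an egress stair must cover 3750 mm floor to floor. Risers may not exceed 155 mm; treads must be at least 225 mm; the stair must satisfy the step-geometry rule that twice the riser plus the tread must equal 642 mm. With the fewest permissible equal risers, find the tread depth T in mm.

⌈3750/155⌉ = 25 risers.
Riser R = 3750 / 25 = 150 mm, within the 155 mm limit.
From 2R + T = 642: T = 642 − 300 = 342 mm.

342 mm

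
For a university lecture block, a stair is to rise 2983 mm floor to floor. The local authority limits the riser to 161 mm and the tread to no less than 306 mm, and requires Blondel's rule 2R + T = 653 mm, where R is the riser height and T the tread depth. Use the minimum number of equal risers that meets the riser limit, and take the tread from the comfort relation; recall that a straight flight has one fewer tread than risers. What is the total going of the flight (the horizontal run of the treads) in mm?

2983 / 161 = 18.528 → round up to 19 risers.
R = 2983 ÷ 19 = 157 mm.
Tread T = 653 − 2 × 157 = 339 mm (≥ 306 mm).
Treads = 19 − 1 = 18; going = 18 × 339 = 6102 mm.

6102 mm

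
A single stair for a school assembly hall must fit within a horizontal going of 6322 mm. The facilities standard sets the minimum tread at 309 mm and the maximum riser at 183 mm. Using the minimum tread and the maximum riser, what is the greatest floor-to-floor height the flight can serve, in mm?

6322 / 309 = 20.46, so 20 treads fit.
Risers = treads + 1 = 21.
Maximum height = 21 × 183 = 3843 mm.

3843 mm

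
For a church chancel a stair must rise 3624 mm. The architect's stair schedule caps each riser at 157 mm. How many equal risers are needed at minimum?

3624 / 157 = 23.083 → round up to 24 risers.

24 risers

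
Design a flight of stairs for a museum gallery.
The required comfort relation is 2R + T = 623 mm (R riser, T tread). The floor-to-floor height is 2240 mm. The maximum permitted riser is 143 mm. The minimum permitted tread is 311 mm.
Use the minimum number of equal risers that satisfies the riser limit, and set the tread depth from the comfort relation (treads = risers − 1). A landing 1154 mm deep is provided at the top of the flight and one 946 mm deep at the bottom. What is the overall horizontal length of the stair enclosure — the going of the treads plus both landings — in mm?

2240 / 143 = 15.66, so 16 risers are needed.
R = 2240 ÷ 16 = 140 mm.
From 2R + T = 623: T = 623 − 280 = 343 mm.
Going = (16 − 1) × 343 = 5145 mm.
Add landings: 5145 + 1154 + 946 = 7245 mm.

7245 mm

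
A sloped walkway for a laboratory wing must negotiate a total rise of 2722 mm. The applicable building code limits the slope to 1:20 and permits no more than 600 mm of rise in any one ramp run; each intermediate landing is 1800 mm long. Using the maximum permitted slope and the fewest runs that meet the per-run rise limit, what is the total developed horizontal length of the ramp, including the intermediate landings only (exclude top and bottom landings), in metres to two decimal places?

61.64 m

At most 600 each: 2722/600 = 4.54, giving 5 ramp runs. That means 4 intermediate landings.
Horizontal run for 2722 mm of rise at 1:20 is 2722 × 20 = 54440 mm.
4 intermediate landings contribute 4 × 1800 = 7200 mm.
Total developed length = 54440 + 7200 = 61640 mm.
= 61.64 m.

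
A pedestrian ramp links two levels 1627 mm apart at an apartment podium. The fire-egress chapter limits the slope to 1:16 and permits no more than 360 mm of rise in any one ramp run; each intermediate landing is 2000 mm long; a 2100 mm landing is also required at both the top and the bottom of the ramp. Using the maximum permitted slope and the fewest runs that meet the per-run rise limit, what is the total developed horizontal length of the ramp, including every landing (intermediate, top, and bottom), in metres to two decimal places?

38.23 m

1627 / 360 = 4.52, so 5 ramp runs are needed. That means 4 intermediate landings.
Ramp run (horizontal) at 1:16: 1627 × 16 = 26032 mm.
Intermediate landings: 4 × 2000 = 8000 mm.
Top and bottom landings: 2 × 2100 = 4200 mm.
Total = 26032 + 8000 + 4200 = 38232 mm.
= 38.23 m.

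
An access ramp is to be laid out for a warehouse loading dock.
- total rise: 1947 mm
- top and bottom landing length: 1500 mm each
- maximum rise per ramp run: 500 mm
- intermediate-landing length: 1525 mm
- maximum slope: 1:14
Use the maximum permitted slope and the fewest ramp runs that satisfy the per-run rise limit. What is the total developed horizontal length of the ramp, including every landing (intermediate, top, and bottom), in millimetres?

At most 500 each: 1947/500 = 3.89, giving 4 ramp runs. That means 3 intermediate landings.
Ramp run (horizontal) at 1:14: 1947 × 14 = 27258 mm.
Intermediate landings: 3 × 1525 = 4575 mm.
Top and bottom landings: 2 × 1500 = 3000 mm.
Total = 27258 + 4575 + 3000 = 34833 mm.

34833 mm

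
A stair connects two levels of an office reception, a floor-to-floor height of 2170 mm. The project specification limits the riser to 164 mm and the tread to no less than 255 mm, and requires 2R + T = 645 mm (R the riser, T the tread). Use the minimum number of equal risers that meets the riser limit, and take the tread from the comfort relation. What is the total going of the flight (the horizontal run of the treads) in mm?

4355 mm

At most 164 each: 2170/164 = 13.23, giving 14 risers.
Each riser is 2170/14 = 155 mm (≤ 164 mm).
T = 645 − 2·155 = 335 mm, which satisfies the 255 mm minimum.
Treads = 14 − 1 = 13; going = 13 × 335 = 4355 mm.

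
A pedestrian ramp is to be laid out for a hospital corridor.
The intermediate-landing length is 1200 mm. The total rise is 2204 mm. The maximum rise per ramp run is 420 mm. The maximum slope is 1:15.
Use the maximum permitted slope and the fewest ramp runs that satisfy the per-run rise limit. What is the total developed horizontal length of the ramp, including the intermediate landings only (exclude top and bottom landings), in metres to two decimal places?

2204 / 420 = 5.25, so 6 ramp runs are needed. That means 5 intermediate landings.
Ramp run (horizontal) at 1:15: 2204 × 15 = 33060 mm.
5 intermediate landings contribute 5 × 1200 = 6000 mm.
Total developed length = 33060 + 6000 = 39060 mm.
= 39.06 m.

39.06 m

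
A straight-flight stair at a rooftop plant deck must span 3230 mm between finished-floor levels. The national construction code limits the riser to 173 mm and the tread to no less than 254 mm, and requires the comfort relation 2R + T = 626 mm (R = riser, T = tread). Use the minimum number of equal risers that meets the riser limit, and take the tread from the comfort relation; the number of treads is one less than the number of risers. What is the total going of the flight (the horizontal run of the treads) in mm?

5148 mm

3230 / 173 = 18.67, so 19 risers are needed.
R = 3230 ÷ 19 = 170 mm.
T = 626 − 2·170 = 286 mm, which satisfies the 254 mm minimum.
Going = (19 − 1) × 286 = 5148 mm.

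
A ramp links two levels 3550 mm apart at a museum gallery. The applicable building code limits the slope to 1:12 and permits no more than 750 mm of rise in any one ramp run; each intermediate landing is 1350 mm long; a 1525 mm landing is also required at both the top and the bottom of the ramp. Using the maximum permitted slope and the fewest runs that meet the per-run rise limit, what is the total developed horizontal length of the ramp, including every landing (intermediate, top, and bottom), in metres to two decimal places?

51.05 m

At most 750 each: 3550/750 = 4.73, giving 5 ramp runs. That means 4 intermediate landings.
Ramp run (horizontal) at 1:12: 3550 × 12 = 42600 mm.
Intermediate landings: 4 × 1350 = 5400 mm.
Top and bottom landings: 2 × 1525 = 3050 mm.
Total = 42600 + 5400 + 3050 = 51050 mm.
= 51.05 m.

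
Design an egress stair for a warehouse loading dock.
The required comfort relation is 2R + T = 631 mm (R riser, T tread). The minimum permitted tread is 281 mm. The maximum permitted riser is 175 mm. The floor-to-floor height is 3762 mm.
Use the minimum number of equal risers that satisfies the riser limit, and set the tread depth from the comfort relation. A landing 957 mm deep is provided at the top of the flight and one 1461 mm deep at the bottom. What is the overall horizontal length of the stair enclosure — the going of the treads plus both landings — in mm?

8487 mm

3762 / 175 = 21.50, so 22 risers are needed.
Each riser is 3762/22 = 171 mm (≤ 175 mm).
Tread T = 631 − 2 × 171 = 289 mm (≥ 281 mm).
Going = (22 − 1) × 289 = 6069 mm.
Add landings: 6069 + 957 + 1461 = 8487 mm.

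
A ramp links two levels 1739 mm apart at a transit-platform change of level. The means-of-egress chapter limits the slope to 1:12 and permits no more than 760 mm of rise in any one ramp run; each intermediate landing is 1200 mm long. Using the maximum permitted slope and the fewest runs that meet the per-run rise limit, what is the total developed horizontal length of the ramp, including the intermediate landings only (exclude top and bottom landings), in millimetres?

⌈1739/760⌉ = 3 ramp runs. That means 2 intermediate landings.
Ramp run (horizontal) at 1:12: 1739 × 12 = 20868 mm.
Intermediate landings: 2 × 1200 = 2400 mm.
Total developed length = 20868 + 2400 = 23268 mm.

23268 mm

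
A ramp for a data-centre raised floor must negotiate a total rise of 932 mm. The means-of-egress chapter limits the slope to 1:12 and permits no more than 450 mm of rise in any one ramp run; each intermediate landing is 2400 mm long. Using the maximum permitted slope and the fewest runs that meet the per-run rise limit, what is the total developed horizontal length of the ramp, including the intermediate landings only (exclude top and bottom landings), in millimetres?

15984 mm

At most 450 each: 932/450 = 2.07, giving 3 ramp runs. That means 2 intermediate landings.
Ramp run (horizontal) at 1:12: 932 × 12 = 11184 mm.
2 intermediate landings contribute 2 × 2400 = 4800 mm.
Developed length = 11184 + 4800 = 15984 mm.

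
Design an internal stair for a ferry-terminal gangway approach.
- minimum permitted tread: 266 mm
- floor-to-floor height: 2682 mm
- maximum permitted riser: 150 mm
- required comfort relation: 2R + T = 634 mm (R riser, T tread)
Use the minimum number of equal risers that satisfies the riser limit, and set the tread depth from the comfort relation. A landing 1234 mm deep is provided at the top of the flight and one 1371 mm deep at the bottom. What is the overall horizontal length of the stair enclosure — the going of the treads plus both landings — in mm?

8317 mm

2682 / 150 = 17.880 → round up to 18 risers.
Each riser is 2682/18 = 149 mm (≤ 150 mm).
From 2R + T = 634: T = 634 − 298 = 336 mm.
Treads = 18 − 1 = 17; going = 17 × 336 = 5712 mm.
Add landings: 5712 + 1234 + 1371 = 8317 mm.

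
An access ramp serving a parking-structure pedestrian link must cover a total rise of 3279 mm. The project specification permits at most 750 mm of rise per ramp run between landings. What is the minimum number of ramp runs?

At most 750 each: 3279/750 = 4.37, giving 5 ramp runs.

5 runs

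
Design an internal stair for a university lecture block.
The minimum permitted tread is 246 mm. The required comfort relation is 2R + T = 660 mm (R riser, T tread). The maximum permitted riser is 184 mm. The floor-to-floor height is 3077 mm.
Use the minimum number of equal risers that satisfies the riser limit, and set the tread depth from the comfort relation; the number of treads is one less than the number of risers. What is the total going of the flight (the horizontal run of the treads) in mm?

4768 mm

3077 / 184 = 16.723 → round up to 17 risers.
Each riser is 3077/17 = 181 mm (≤ 184 mm).
T = 660 − 2·181 = 298 mm, which satisfies the 246 mm minimum.
Treads = 17 − 1 = 16; going = 16 × 298 = 4768 mm.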